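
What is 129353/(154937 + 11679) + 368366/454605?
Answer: 120180190021/75744466680 ≈ 1.5867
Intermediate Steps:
129353/(154937 + 11679) + 368366/454605 = 129353/166616 + 368366*(1/454605) = 129353*(1/166616) + 368366/454605 = 129353/166616 + 368366/454605 = 120180190021/75744466680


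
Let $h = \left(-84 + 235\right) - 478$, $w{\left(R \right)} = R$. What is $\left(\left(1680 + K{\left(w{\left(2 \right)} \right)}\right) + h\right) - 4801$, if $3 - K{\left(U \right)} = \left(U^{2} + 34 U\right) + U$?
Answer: $-3519$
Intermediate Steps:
$K{\left(U \right)} = 3 - U^{2} - 35 U$ ($K{\left(U \right)} = 3 - \left(\left(U^{2} + 34 U\right) + U\right) = 3 - \left(U^{2} + 35 U\right) = 3 - U^{2} - 35 U$)
$h = -327$ ($h = 151 - 478 = -327$)
$\left(\left(1680 + K{\left(w{\left(2 \right)} \right)}\right) + h\right) - 4801 = \left(\left(1680 - 71\right) - 327\right) - 4801 = \left(1609 - 327\right) - 4801 = 1282 - 4801 = -3519$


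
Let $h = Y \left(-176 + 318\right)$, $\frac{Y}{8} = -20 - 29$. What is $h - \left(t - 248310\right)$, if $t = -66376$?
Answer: $259022$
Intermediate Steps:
$Y = -392$ ($Y = 8 \left(-20 - 29\right) = 8 \left(-49\right) = -392$)
$h = -55664$ ($h = - 392 \left(-176 + 318\right) = \left(-392\right) 142 = -55664$)
$h - \left(t - 248310\right) = -55664 - \left(-66376 - 248310\right) = -55664 - -314686 = -55664 + 314686 = 259022$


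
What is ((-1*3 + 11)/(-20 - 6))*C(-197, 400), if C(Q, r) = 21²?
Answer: -1764/13 ≈ -135.69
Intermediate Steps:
C(Q, r) = 441
((-1*3 + 11)/(-20 - 6))*C(-197, 400) = ((-1*3 + 11)/(-20 - 6))*441 = ((-3 + 11)/(-26))*441 = (8*(-1/26))*441 = -4/13*441 = -1764/13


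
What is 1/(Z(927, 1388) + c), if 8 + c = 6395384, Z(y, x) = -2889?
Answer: 1/6392487 ≈ 1.5643e-7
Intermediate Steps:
c = 6395376 (c = -8 + 6395384 = 6395376)
1/(Z(927, 1388) + c) = 1/(-2889 + 6395376) = 1/6392487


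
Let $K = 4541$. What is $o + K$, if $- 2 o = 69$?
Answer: $\frac{9013}{2} \approx 4506.5$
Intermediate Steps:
$o = - \frac{69}{2}$ ($o = \left(- \frac{1}{2}\right) 69 = - \frac{69}{2} \approx -34.5$)
$o + K = - \frac{69}{2} + 4541 = \frac{9013}{2}$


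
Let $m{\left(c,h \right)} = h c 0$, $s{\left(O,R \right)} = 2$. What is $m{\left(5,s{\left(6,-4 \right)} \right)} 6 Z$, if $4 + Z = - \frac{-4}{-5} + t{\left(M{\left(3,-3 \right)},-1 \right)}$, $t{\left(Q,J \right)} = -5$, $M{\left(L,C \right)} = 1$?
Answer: $0$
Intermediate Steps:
$m{\left(c,h \right)} = 0$ ($m{\left(c,h \right)} = c h 0 = 0$)
$Z = - \frac{49}{5}$ ($Z = -4 - \left(5 - \frac{4}{-5}\right) = -4 - \left(5 - - \frac{4}{5}\right) = -4 - \frac{29}{5} = - \frac{49}{5} \approx -9.8$)
$m{\left(5,s{\left(6,-4 \right)} \right)} 6 Z = 0 \cdot 6 \left(- \frac{49}{5}\right) = 0 \left(- \frac{49}{5}\right) = 0$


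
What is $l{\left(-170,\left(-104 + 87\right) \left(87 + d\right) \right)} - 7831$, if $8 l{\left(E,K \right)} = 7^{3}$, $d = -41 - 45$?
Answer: $- \frac{62305}{8} \approx -7788.1$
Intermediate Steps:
$d = -86$
$l{\left(E,K \right)} = \frac{343}{8}$ ($l{\left(E,K \right)} = \frac{7^{3}}{8} = \frac{1}{8} \cdot 343 = \frac{343}{8}$)
$l{\left(-170,\left(-104 + 87\right) \left(87 + d\right) \right)} - 7831 = \frac{343}{8} - 7831 = - \frac{62305}{8}$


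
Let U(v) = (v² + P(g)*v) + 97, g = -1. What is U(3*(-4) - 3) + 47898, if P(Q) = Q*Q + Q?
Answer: 48220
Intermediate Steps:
P(Q) = Q + Q² (P(Q) = Q² + Q = Q + Q²)
U(v) = 97 + v² (U(v) = (v² + (-(1 - 1))*v) + 97 = (v² + (-1*0)*v) + 97 = (v² + 0*v) + 97 = (v² + 0) + 97 = v² + 97 = 97 + v²)
U(3*(-4) - 3) + 47898 = (97 + (3*(-4) - 3)²) + 47898 = (97 + (-12 - 3)²) + 47898 = (97 + (-15)²) + 47898 = (97 + 225) + 47898 = 322 + 47898 = 48220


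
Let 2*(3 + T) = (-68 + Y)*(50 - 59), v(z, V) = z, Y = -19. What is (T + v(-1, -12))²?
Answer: 600625/4 ≈ 1.5016e+5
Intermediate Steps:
T = 777/2 (T = -3 + ((-68 - 19)*(50 - 59))/2 = -3 + (-87*(-9))/2 = -3 + (½)*783 = -3 + 783/2 = 777/2 ≈ 388.50)
(T + v(-1, -12))² = (777/2 - 1)² = (775/2)² = 600625/4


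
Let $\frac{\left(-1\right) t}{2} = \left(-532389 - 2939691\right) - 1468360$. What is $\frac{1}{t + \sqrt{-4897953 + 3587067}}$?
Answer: $\frac{4940440}{48815895442643} - \frac{3 i \sqrt{145654}}{97631790885286} \approx 1.0121 \cdot 10^{-7} - 1.1727 \cdot 10^{-11} i$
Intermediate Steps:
$t = 9880880$ ($t = - 2 \left(\left(-532389 - 2939691\right) - 1468360\right) = - 2 \left(-3472080 - 1468360\right) = \left(-2\right) \left(-4940440\right) = 9880880$)
$\frac{1}{t + \sqrt{-4897953 + 3587067}} = \frac{1}{9880880 + \sqrt{-4897953 + 3587067}} = \frac{1}{9880880 + \sqrt{-1310886}} = \frac{1}{9880880 + 3 i \sqrt{145654}}$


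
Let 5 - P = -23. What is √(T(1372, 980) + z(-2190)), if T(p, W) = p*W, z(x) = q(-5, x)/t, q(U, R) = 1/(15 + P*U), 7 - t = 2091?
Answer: √912421777402605/26050 ≈ 1159.6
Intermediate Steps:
t = -2084 (t = 7 - 1*2091 = 7 - 2091 = -2084)
P = 28 (P = 5 - 1*(-23) = 5 + 23 = 28)
q(U, R) = 1/(15 + 28*U)
z(x) = 1/260500 (z(x) = 1/((15 + 28*(-5))*(-2084)) = -1/2084/(15 - 140) = -1/2084/(-125) = -1/125*(-1/2084) = 1/260500)
T(p, W) = W*p
√(T(1372, 980) + z(-2190)) = √(980*1372 + 1/260500) = √(1344560 + 1/260500) = √(350257880001/260500) = √912421777402605/26050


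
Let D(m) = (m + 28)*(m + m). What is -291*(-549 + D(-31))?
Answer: 105633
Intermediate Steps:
D(m) = 2*m*(28 + m) (D(m) = (28 + m)*(2*m) = 2*m*(28 + m))
-291*(-549 + D(-31)) = -291*(-549 + 2*(-31)*(28 - 31)) = -291*(-549 + 2*(-31)*(-3)) = -291*(-549 + 186) = -291*(-363) = 105633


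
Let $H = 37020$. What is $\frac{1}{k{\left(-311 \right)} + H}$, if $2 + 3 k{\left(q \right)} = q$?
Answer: $\frac{3}{110747} \approx 2.7089 \cdot 10^{-5}$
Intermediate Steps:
$k{\left(q \right)} = - \frac{2}{3} + \frac{q}{3}$
$\frac{1}{k{\left(-311 \right)} + H} = \frac{1}{\left(- \frac{2}{3} + \frac{1}{3} \left(-311\right)\right) + 37020} = \frac{1}{\left(- \frac{2}{3} - \frac{311}{3}\right) + 37020} = \frac{1}{- \frac{313}{3} + 37020} = \frac{1}{\frac{110747}{3}} = \frac{3}{110747}$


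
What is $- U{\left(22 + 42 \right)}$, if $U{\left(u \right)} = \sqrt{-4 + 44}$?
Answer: $- 2 \sqrt{10} \approx -6.3246$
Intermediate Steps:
$U{\left(u \right)} = 2 \sqrt{10}$ ($U{\left(u \right)} = \sqrt{40} = 2 \sqrt{10}$)
$- U{\left(22 + 42 \right)} = - 2 \sqrt{10}$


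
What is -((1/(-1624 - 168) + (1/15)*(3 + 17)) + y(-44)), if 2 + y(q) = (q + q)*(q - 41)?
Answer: -40208893/5376 ≈ -7479.3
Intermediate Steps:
y(q) = -2 + 2*q*(-41 + q) (y(q) = -2 + (q + q)*(q - 41) = -2 + (2*q)*(-41 + q) = -2 + 2*q*(-41 + q))
-((1/(-1624 - 168) + (1/15)*(3 + 17)) + y(-44)) = -((1/(-1624 - 168) + (1/15)*(3 + 17)) + (-2 - 82*(-44) + 2*(-44)²)) = -((1/(-1792) + (1*(1/15))*20) + (-2 + 3608 + 2*1936)) = -((-1/1792 + (1/15)*20) + (-2 + 3608 + 3872)) = -((-1/1792 + 4/3) + 7478) = -(7165/5376 + 7478) = -1*40208893/5376 = -40208893/5376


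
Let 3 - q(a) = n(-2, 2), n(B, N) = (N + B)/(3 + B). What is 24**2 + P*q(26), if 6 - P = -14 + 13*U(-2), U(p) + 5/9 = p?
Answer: 2207/3 ≈ 735.67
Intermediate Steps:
U(p) = -5/9 + p
n(B, N) = (B + N)/(3 + B)
q(a) = 3 (q(a) = 3 - (-2 + 2)/(3 - 2) = 3 - 0/1 = 3 - 0 = 3 - 1*0 = 3 + 0 = 3)
P = 479/9 (P = 6 - (-14 + 13*(-5/9 - 2)) = 6 - (-14 + 13*(-23/9)) = 6 - (-14 - 299/9) = 6 - 1*(-425/9) = 6 + 425/9 = 479/9 ≈ 53.222)
24**2 + P*q(26) = 24**2 + (479/9)*3 = 576 + 479/3 = 2207/3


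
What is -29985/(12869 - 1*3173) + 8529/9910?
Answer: -35742361/16014560 ≈ -2.2319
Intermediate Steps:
-29985/(12869 - 1*3173) + 8529/9910 = -29985/(12869 - 3173) + 8529*(1/9910) = -29985/9696 + 8529/9910 = -29985*1/9696 + 8529/9910 = -9995/3232 + 8529/9910 = -35742361/16014560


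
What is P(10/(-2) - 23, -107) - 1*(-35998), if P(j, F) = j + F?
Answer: 35863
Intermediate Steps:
P(j, F) = F + j
P(10/(-2) - 23, -107) - 1*(-35998) = (-107 + (10/(-2) - 23)) - 1*(-35998) = (-107 + (10*(-½) - 23)) + 35998 = (-107 + (-5 - 23)) + 35998 = (-107 - 28) + 35998 = -135 + 35998 = 35863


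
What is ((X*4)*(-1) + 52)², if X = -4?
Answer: 4624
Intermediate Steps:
((X*4)*(-1) + 52)² = (-4*4*(-1) + 52)² = (-16*(-1) + 52)² = (16 + 52)² = 68² = 4624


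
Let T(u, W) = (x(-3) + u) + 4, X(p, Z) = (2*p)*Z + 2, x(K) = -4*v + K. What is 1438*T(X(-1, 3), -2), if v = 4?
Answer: -27322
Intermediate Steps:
x(K) = -16 + K (x(K) = -4*4 + K = -16 + K)
X(p, Z) = 2 + 2*Z*p (X(p, Z) = 2*Z*p + 2 = 2 + 2*Z*p)
T(u, W) = -15 + u (T(u, W) = ((-16 - 3) + u) + 4 = (-19 + u) + 4 = -15 + u)
1438*T(X(-1, 3), -2) = 1438*(-15 + (2 + 2*3*(-1))) = 1438*(-15 + (2 - 6)) = 1438*(-15 - 4) = 1438*(-19) = -27322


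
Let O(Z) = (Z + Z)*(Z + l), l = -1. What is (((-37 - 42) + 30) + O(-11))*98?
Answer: 21070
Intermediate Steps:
O(Z) = 2*Z*(-1 + Z) (O(Z) = (Z + Z)*(Z - 1) = (2*Z)*(-1 + Z) = 2*Z*(-1 + Z))
(((-37 - 42) + 30) + O(-11))*98 = (((-37 - 42) + 30) + 2*(-11)*(-1 - 11))*98 = ((-79 + 30) + 2*(-11)*(-12))*98 = (-49 + 264)*98 = 215*98 = 21070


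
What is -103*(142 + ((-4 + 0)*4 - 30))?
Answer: -9888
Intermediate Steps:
-103*(142 + ((-4 + 0)*4 - 30)) = -103*(142 + (-4*4 - 30)) = -103*(142 + (-16 - 30)) = -103*(142 - 46) = -103*96 = -9888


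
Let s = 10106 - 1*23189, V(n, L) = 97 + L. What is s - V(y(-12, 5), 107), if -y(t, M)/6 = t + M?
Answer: -13287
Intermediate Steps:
y(t, M) = -6*M - 6*t (y(t, M) = -6*(t + M) = -6*(M + t) = -6*M - 6*t)
s = -13083 (s = 10106 - 23189 = -13083)
s - V(y(-12, 5), 107) = -13083 - (97 + 107) = -13083 - 1*204 = -13083 - 204 = -13287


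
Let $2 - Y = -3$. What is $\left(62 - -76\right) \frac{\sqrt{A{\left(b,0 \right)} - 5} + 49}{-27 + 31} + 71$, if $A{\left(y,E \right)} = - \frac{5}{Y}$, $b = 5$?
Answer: $\frac{3523}{2} + \frac{69 i \sqrt{6}}{2} \approx 1761.5 + 84.507 i$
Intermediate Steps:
$Y = 5$ ($Y = 2 - -3 = 2 + 3 = 5$)
$A{\left(y,E \right)} = -1$ ($A{\left(y,E \right)} = - \frac{5}{5} = \left(-5\right) \frac{1}{5} = -1$)
$\left(62 - -76\right) \frac{\sqrt{A{\left(b,0 \right)} - 5} + 49}{-27 + 31} + 71 = \left(62 - -76\right) \frac{\sqrt{-1 - 5} + 49}{-27 + 31} + 71 = \left(62 + 76\right) \frac{\sqrt{-6} + 49}{4} + 71 = 138 \left(i \sqrt{6} + 49\right) \frac{1}{4} + 71 = 138 \left(49 + i \sqrt{6}\right) \frac{1}{4} + 71 = 138 \left(\frac{49}{4} + \frac{i \sqrt{6}}{4}\right) + 71 = \left(\frac{3381}{2} + \frac{69 i \sqrt{6}}{2}\right) + 71 = \frac{3523}{2} + \frac{69 i \sqrt{6}}{2}$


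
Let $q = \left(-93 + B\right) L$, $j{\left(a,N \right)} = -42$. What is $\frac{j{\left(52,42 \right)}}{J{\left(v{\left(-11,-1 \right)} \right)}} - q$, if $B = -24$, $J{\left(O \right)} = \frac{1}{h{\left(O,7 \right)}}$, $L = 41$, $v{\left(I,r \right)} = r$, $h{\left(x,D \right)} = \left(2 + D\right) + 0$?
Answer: $4419$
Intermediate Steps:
$h{\left(x,D \right)} = 2 + D$
$J{\left(O \right)} = \frac{1}{9}$ ($J{\left(O \right)} = \frac{1}{2 + 7} = \frac{1}{9}$)
$q = -4797$ ($q = \left(-93 - 24\right) 41 = \left(-117\right) 41 = -4797$)
$\frac{j{\left(52,42 \right)}}{J{\left(v{\left(-11,-1 \right)} \right)}} - q = - 42 \frac{1}{\frac{1}{9}} - -4797 = \left(-42\right) 9 + 4797 = -378 + 4797 = 4419$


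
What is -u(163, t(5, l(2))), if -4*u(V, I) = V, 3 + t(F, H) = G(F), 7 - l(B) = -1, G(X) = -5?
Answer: 163/4 ≈ 40.750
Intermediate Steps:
l(B) = 8 (l(B) = 7 - 1*(-1) = 7 + 1 = 8)
t(F, H) = -8 (t(F, H) = -3 - 5 = -8)
u(V, I) = -V/4
-u(163, t(5, l(2))) = -(-1)*163/4 = -1*(-163/4) = 163/4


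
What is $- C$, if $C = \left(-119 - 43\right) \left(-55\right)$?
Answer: $-8910$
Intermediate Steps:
$C = 8910$ ($C = \left(-162\right) \left(-55\right) = 8910$)
$- C = \left(-1\right) 8910 = -8910$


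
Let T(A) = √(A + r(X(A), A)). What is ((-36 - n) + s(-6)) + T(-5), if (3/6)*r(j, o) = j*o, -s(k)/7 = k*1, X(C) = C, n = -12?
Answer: 18 + 3*√5 ≈ 24.708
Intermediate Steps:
s(k) = -7*k
r(j, o) = 2*j*o (r(j, o) = 2*(j*o) = 2*j*o)
T(A) = √(A + 2*A²) (T(A) = √(A + 2*A*A) = √(A + 2*A²))
((-36 - n) + s(-6)) + T(-5) = ((-36 - 1*(-12)) - 7*(-6)) + √(-5*(1 + 2*(-5))) = ((-36 + 12) + 42) + √(-5*(1 - 10)) = (-24 + 42) + √(-5*(-9)) = 18 + √45 = 18 + 3*√5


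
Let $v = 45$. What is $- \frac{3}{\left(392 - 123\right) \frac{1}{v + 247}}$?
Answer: $- \frac{876}{269} \approx -3.2565$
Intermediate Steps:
$- \frac{3}{\left(392 - 123\right) \frac{1}{v + 247}} = - \frac{3}{\left(392 - 123\right) \frac{1}{45 + 247}} = - \frac{3}{269 \cdot \frac{1}{292}} = - \frac{3}{\frac{269}{292}} = \left(-3\right) \frac{292}{269} = - \frac{876}{269}$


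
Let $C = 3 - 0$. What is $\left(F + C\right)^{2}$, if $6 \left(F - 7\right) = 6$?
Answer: $121$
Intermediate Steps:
$F = 8$ ($F = 7 + \frac{1}{6} \cdot 6 = 7 + 1 = 8$)
$C = 3$ ($C = 3 + 0 = 3$)
$\left(F + C\right)^{2} = \left(8 + 3\right)^{2} = 11^{2} = 121$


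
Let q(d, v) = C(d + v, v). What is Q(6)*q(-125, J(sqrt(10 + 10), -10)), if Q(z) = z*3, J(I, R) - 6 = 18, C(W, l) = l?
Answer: 432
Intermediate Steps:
J(I, R) = 24 (J(I, R) = 6 + 18 = 24)
Q(z) = 3*z
q(d, v) = v
Q(6)*q(-125, J(sqrt(10 + 10), -10)) = (3*6)*24 = 18*24 = 432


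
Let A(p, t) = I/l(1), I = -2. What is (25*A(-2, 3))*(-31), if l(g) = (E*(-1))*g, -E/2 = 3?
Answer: 775/3 ≈ 258.33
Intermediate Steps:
E = -6 (E = -2*3 = -6)
l(g) = 6*g (l(g) = (-6*(-1))*g = 6*g)
A(p, t) = -⅓ (A(p, t) = -2/(6*1) = -2/6 = -2*⅙ = -⅓)
(25*A(-2, 3))*(-31) = (25*(-⅓))*(-31) = -25/3*(-31) = 775/3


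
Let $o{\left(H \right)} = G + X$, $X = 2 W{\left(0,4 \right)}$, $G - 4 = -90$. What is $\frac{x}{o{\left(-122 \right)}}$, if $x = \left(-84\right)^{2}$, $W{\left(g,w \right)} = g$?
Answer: $- \frac{3528}{43} \approx -82.047$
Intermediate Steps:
$G = -86$ ($G = 4 - 90 = -86$)
$X = 0$ ($X = 2 \cdot 0 = 0$)
$x = 7056$
$o{\left(H \right)} = -86$ ($o{\left(H \right)} = -86 + 0 = -86$)
$\frac{x}{o{\left(-122 \right)}} = \frac{7056}{-86} = 7056 \left(- \frac{1}{86}\right) = - \frac{3528}{43}$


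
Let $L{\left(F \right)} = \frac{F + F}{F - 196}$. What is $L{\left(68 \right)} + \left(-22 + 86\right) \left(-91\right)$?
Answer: $- \frac{93201}{16} \approx -5825.1$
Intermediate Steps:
$L{\left(F \right)} = \frac{2 F}{-196 + F}$
$L{\left(68 \right)} + \left(-22 + 86\right) \left(-91\right) = 2 \cdot 68 \frac{1}{-196 + 68} + \left(-22 + 86\right) \left(-91\right) = 2 \cdot 68 \frac{1}{-128} + 64 \left(-91\right) = 2 \cdot 68 \left(- \frac{1}{128}\right) - 5824 = - \frac{17}{16} - 5824 = - \frac{93201}{16}$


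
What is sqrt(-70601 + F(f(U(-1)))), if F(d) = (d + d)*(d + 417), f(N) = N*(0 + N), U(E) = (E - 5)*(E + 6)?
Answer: sqrt(2299999) ≈ 1516.6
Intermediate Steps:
U(E) = (-5 + E)*(6 + E)
f(N) = N**2 (f(N) = N*N = N**2)
F(d) = 2*d*(417 + d) (F(d) = (2*d)*(417 + d) = 2*d*(417 + d))
sqrt(-70601 + F(f(U(-1)))) = sqrt(-70601 + 2*(-30 - 1 + (-1)**2)**2*(417 + (-30 - 1 + (-1)**2)**2)) = sqrt(-70601 + 2*(-30 - 1 + 1)**2*(417 + (-30 - 1 + 1)**2)) = sqrt(-70601 + 2*(-30)**2*(417 + (-30)**2)) = sqrt(-70601 + 2*900*(417 + 900)) = sqrt(-70601 + 2*900*1317) = sqrt(-70601 + 2370600) = sqrt(2299999)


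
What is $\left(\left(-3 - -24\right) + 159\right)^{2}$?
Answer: $32400$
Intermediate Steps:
$\left(\left(-3 - -24\right) + 159\right)^{2} = \left(\left(-3 + 24\right) + 159\right)^{2} = \left(21 + 159\right)^{2} = 180^{2} = 32400$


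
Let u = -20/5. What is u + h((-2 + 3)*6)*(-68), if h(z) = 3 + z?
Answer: -616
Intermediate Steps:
u = -4 (u = (⅕)*(-20) = -4)
u + h((-2 + 3)*6)*(-68) = -4 + (3 + (-2 + 3)*6)*(-68) = -4 + (3 + 1*6)*(-68) = -4 + (3 + 6)*(-68) = -4 + 9*(-68) = -4 - 612 = -616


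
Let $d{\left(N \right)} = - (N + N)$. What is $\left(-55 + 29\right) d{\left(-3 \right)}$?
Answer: $-156$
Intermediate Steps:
$d{\left(N \right)} = - 2 N$
$\left(-55 + 29\right) d{\left(-3 \right)} = \left(-55 + 29\right) \left(\left(-2\right) \left(-3\right)\right) = \left(-26\right) 6 = -156$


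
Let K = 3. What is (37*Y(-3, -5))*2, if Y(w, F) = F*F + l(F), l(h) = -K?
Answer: 1628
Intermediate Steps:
l(h) = -3 (l(h) = -1*3 = -3)
Y(w, F) = -3 + F² (Y(w, F) = F*F - 3 = F² - 3 = -3 + F²)
(37*Y(-3, -5))*2 = (37*(-3 + (-5)²))*2 = (37*(-3 + 25))*2 = (37*22)*2 = 814*2 = 1628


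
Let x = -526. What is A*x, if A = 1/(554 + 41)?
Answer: -526/595 ≈ -0.88403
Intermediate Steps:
A = 1/595 ≈ 0.0016807
A*x = (1/595)*(-526) = -526/595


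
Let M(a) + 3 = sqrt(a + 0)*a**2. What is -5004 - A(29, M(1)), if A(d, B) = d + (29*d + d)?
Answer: -5903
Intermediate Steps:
M(a) = -3 + a**(5/2) (M(a) = -3 + sqrt(a + 0)*a**2 = -3 + sqrt(a)*a**2 = -3 + a**(5/2))
A(d, B) = 31*d (A(d, B) = d + 30*d = 31*d)
-5004 - A(29, M(1)) = -5004 - 31*29 = -5004 - 1*899 = -5004 - 899 = -5903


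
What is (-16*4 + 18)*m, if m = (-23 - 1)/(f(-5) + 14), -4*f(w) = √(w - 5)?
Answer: 123648/1573 + 2208*I*√10/1573 ≈ 78.606 + 4.4389*I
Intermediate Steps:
f(w) = -√(-5 + w)/4 (f(w) = -√(w - 5)/4 = -√(-5 + w)/4)
m = -24/(14 - I*√10/4) (m = (-23 - 1)/(-√(-5 - 5)/4 + 14) = -24/(-I*√10/4 + 14) = -24/(14 - I*√10/4) ≈ -1.7088 - 0.096497*I)
(-16*4 + 18)*m = (-16*4 + 18)*(-2688/1573 - 48*I*√10/1573) = (-64 + 18)*(-2688/1573 - 48*I*√10/1573) = -46*(-2688/1573 - 48*I*√10/1573) = 123648/1573 + 2208*I*√10/1573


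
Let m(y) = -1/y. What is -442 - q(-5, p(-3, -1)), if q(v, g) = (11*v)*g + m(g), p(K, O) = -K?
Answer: -830/3 ≈ -276.67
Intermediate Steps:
q(v, g) = -1/g + 11*g*v (q(v, g) = (11*v)*g - 1/g = 11*g*v - 1/g = -1/g + 11*g*v)
-442 - q(-5, p(-3, -1)) = -442 - (-1/((-1*(-3))) + 11*(-1*(-3))*(-5)) = -442 - (-1/3 + 11*3*(-5)) = -442 - (-1*⅓ - 165) = -442 - (-⅓ - 165) = -442 - 1*(-496/3) = -442 + 496/3 = -830/3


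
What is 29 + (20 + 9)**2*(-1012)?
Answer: -851063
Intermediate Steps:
29 + (20 + 9)**2*(-1012) = 29 + 29**2*(-1012) = 29 + 841*(-1012) = 29 - 851092 = -851063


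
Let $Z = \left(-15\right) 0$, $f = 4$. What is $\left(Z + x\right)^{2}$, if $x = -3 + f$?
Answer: $1$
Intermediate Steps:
$x = 1$ ($x = -3 + 4 = 1$)
$Z = 0$
$\left(Z + x\right)^{2} = \left(0 + 1\right)^{2} = 1^{2} = 1$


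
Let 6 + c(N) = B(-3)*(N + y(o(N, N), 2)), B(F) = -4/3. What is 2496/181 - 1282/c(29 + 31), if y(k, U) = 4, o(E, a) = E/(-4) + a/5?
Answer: 690015/24797 ≈ 27.827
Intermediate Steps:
B(F) = -4/3 (B(F) = -4*⅓ = -4/3)
o(E, a) = -E/4 + a/5 (o(E, a) = E*(-¼) + a*(⅕) = -E/4 + a/5)
c(N) = -34/3 - 4*N/3 (c(N) = -6 - 4*(N + 4)/3 = -6 - 4*(4 + N)/3 = -6 + (-16/3 - 4*N/3) = -34/3 - 4*N/3)
2496/181 - 1282/c(29 + 31) = 2496/181 - 1282/(-34/3 - 4*(29 + 31)/3) = 2496*(1/181) - 1282/(-34/3 - 4/3*60) = 2496/181 - 1282/(-34/3 - 80) = 2496/181 - 1282/(-274/3) = 2496/181 - 1282*(-3/274) = 2496/181 + 1923/137 = 690015/24797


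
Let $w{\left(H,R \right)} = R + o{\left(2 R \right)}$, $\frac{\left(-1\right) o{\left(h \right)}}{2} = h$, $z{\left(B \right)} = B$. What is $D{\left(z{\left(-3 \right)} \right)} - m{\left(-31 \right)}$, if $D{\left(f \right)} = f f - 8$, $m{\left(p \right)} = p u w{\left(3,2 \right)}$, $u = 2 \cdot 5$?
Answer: $-1859$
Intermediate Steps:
$o{\left(h \right)} = - 2 h$
$w{\left(H,R \right)} = - 3 R$ ($w{\left(H,R \right)} = R - 2 \cdot 2 R = R - 4 R = - 3 R$)
$u = 10$
$m{\left(p \right)} = - 60 p$ ($m{\left(p \right)} = p 10 \left(\left(-3\right) 2\right) = 10 p \left(-6\right) = - 60 p$)
$D{\left(f \right)} = -8 + f^{2}$ ($D{\left(f \right)} = f^{2} - 8 = -8 + f^{2}$)
$D{\left(z{\left(-3 \right)} \right)} - m{\left(-31 \right)} = \left(-8 + \left(-3\right)^{2}\right) - \left(-60\right) \left(-31\right) = \left(-8 + 9\right) - 1860 = 1 - 1860 = -1859$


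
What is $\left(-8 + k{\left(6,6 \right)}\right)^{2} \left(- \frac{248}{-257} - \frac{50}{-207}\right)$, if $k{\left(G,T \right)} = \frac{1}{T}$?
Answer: $\frac{70893437}{957582} \approx 74.034$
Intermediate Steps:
$\left(-8 + k{\left(6,6 \right)}\right)^{2} \left(- \frac{248}{-257} - \frac{50}{-207}\right) = \left(-8 + \frac{1}{6}\right)^{2} \left(- \frac{248}{-257} - \frac{50}{-207}\right) = \left(-8 + \frac{1}{6}\right)^{2} \left(\left(-248\right) \left(- \frac{1}{257}\right) - - \frac{50}{207}\right) = \left(- \frac{47}{6}\right)^{2} \left(\frac{248}{257} + \frac{50}{207}\right) = \frac{2209}{36} \cdot \frac{64186}{53199} = \frac{70893437}{957582}$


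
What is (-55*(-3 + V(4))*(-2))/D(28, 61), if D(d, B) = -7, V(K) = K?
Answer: -110/7 ≈ -15.714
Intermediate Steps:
(-55*(-3 + V(4))*(-2))/D(28, 61) = -55*(-3 + 4)*(-2)/(-7) = -55*(-2)*(-⅐) = 110*(-⅐) = -110/7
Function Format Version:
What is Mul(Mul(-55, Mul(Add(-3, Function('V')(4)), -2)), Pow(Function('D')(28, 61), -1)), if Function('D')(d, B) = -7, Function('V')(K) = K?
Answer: Rational(-110, 7) ≈ -15.714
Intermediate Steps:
Mul(Mul(-55, Mul(Add(-3, Function('V')(4)), -2)), Pow(Function('D')(28, 61), -1)) = Mul(Mul(-55, Mul(Add(-3, 4), -2)), Pow(-7, -1)) = Mul(Mul(-55, Mul(1, -2)), Rational(-1, 7)) = Mul(Mul(-55, -2), Rational(-1, 7)) = Mul(110, Rational(-1, 7)) = Rational(-110, 7)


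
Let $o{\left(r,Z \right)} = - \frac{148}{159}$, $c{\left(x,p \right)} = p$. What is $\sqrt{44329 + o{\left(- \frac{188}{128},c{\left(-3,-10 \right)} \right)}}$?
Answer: $\frac{\sqrt{1120657917}}{159} \approx 210.54$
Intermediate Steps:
$o{\left(r,Z \right)} = - \frac{148}{159}$ ($o{\left(r,Z \right)} = \left(-148\right) \frac{1}{159} = - \frac{148}{159}$)
$\sqrt{44329 + o{\left(- \frac{188}{128},c{\left(-3,-10 \right)} \right)}} = \sqrt{44329 - \frac{148}{159}} = \sqrt{\frac{7048163}{159}} = \frac{\sqrt{1120657917}}{159}$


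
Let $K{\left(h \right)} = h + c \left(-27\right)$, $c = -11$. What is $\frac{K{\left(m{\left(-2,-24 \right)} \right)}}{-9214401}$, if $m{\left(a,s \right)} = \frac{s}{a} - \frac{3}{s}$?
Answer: $- \frac{2473}{73715208} \approx -3.3548 \cdot 10^{-5}$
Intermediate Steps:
$m{\left(a,s \right)} = - \frac{3}{s} + \frac{s}{a}$
$K{\left(h \right)} = 297 + h$ ($K{\left(h \right)} = h - -297 = h + 297 = 297 + h$)
$\frac{K{\left(m{\left(-2,-24 \right)} \right)}}{-9214401} = \frac{297 - \left(-12 - \frac{1}{8}\right)}{-9214401} = \left(297 - - \frac{97}{8}\right) \left(- \frac{1}{9214401}\right) = \left(297 + \left(\frac{1}{8} + 12\right)\right) \left(- \frac{1}{9214401}\right) = \left(297 + \frac{97}{8}\right) \left(- \frac{1}{9214401}\right) = \frac{2473}{8} \left(- \frac{1}{9214401}\right) = - \frac{2473}{73715208}$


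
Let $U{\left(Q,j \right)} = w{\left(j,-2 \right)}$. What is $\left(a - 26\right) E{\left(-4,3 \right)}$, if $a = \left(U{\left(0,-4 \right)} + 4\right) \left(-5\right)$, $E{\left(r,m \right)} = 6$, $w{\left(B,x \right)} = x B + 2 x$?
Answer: $-396$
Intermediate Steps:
$w{\left(B,x \right)} = 2 x + B x$ ($w{\left(B,x \right)} = B x + 2 x = 2 x + B x$)
$U{\left(Q,j \right)} = -4 - 2 j$ ($U{\left(Q,j \right)} = - 2 \left(2 + j\right) = -4 - 2 j$)
$a = -40$ ($a = \left(\left(-4 - -8\right) + 4\right) \left(-5\right) = \left(\left(-4 + 8\right) + 4\right) \left(-5\right) = \left(4 + 4\right) \left(-5\right) = 8 \left(-5\right) = -40$)
$\left(a - 26\right) E{\left(-4,3 \right)} = \left(-40 - 26\right) 6 = \left(-66\right) 6 = -396$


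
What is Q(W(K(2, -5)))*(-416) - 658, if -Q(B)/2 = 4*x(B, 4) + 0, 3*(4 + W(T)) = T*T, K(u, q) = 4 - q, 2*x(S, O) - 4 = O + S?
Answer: 50926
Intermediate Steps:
x(S, O) = 2 + O/2 + S/2 (x(S, O) = 2 + (O + S)/2 = 2 + (O/2 + S/2) = 2 + O/2 + S/2)
W(T) = -4 + T²/3 (W(T) = -4 + (T*T)/3 = -4 + T²/3)
Q(B) = -32 - 4*B (Q(B) = -2*(4*(2 + (½)*4 + B/2) + 0) = -2*(4*(2 + 2 + B/2) + 0) = -2*(4*(4 + B/2) + 0) = -2*((16 + 2*B) + 0) = -2*(16 + 2*B) = -32 - 4*B)
Q(W(K(2, -5)))*(-416) - 658 = (-32 - 4*(-4 + (4 - 1*(-5))²/3))*(-416) - 658 = (-32 - 4*(-4 + (4 + 5)²/3))*(-416) - 658 = (-32 - 4*(-4 + (⅓)*9²))*(-416) - 658 = (-32 - 4*(-4 + (⅓)*81))*(-416) - 658 = (-32 - 4*(-4 + 27))*(-416) - 658 = (-32 - 4*23)*(-416) - 658 = (-32 - 92)*(-416) - 658 = -124*(-416) - 658 = 51584 - 658 = 50926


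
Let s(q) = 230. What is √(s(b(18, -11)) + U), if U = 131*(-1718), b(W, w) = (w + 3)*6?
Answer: 2*I*√56207 ≈ 474.16*I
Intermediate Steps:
b(W, w) = 18 + 6*w (b(W, w) = (3 + w)*6 = 18 + 6*w)
U = -225058
√(s(b(18, -11)) + U) = √(230 - 225058) = √(-224828) = 2*I*√56207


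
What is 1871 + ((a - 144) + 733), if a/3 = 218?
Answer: 3114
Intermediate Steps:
a = 654 (a = 3*218 = 654)
1871 + ((a - 144) + 733) = 1871 + ((654 - 144) + 733) = 1871 + (510 + 733) = 1871 + 1243 = 3114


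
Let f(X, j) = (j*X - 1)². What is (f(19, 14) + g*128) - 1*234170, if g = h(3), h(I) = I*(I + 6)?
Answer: -160489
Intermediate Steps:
h(I) = I*(6 + I)
g = 27 (g = 3*(6 + 3) = 3*9 = 27)
f(X, j) = (-1 + X*j)² (f(X, j) = (X*j - 1)² = (-1 + X*j)²)
(f(19, 14) + g*128) - 1*234170 = ((-1 + 19*14)² + 27*128) - 1*234170 = ((-1 + 266)² + 3456) - 234170 = (265² + 3456) - 234170 = (70225 + 3456) - 234170 = 73681 - 234170 = -160489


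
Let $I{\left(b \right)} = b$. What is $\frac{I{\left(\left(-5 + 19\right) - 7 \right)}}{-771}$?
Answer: $- \frac{7}{771} \approx -0.0090791$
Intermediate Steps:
$\frac{I{\left(\left(-5 + 19\right) - 7 \right)}}{-771} = \frac{\left(-5 + 19\right) - 7}{-771} = \left(14 - 7\right) \left(- \frac{1}{771}\right) = 7 \left(- \frac{1}{771}\right) = - \frac{7}{771}$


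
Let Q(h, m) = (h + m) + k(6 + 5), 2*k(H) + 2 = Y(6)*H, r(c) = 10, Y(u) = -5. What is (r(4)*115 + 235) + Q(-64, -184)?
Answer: 2217/2 ≈ 1108.5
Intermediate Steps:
k(H) = -1 - 5*H/2 (k(H) = -1 + (-5*H)/2 = -1 - 5*H/2)
Q(h, m) = -57/2 + h + m (Q(h, m) = (h + m) + (-1 - 5*(6 + 5)/2) = (h + m) + (-1 - 5/2*11) = (h + m) + (-1 - 55/2) = (h + m) - 57/2 = -57/2 + h + m)
(r(4)*115 + 235) + Q(-64, -184) = (10*115 + 235) + (-57/2 - 64 - 184) = (1150 + 235) - 553/2 = 1385 - 553/2 = 2217/2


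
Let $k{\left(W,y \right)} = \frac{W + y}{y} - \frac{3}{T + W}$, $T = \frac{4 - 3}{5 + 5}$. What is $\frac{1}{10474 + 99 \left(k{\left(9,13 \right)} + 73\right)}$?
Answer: $\frac{91}{1623067} \approx 5.6067 \cdot 10^{-5}$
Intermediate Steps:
$T = \frac{1}{10}$ ($T = 1 \cdot \frac{1}{10} = \frac{1}{10} \approx 0.1$)
$k{\left(W,y \right)} = - \frac{3}{\frac{1}{10} + W} + \frac{W + y}{y}$ ($k{\left(W,y \right)} = \frac{W + y}{y} - \frac{3}{\frac{1}{10} + W} = - \frac{3}{\frac{1}{10} + W} + \frac{W + y}{y}$)
$\frac{1}{10474 + 99 \left(k{\left(9,13 \right)} + 73\right)} = \frac{1}{10474 + 99 \left(\frac{9 - 377 + 10 \cdot 9^{2} + 10 \cdot 9 \cdot 13}{13 \left(1 + 10 \cdot 9\right)} + 73\right)} = \frac{1}{10474 + 99 \left(\frac{9 - 377 + 10 \cdot 81 + 1170}{13 \left(1 + 90\right)} + 73\right)} = \frac{1}{10474 + 99 \left(\frac{9 - 377 + 810 + 1170}{13 \cdot 91} + 73\right)} = \frac{1}{10474 + 99 \left(\frac{1}{13} \cdot \frac{1}{91} \cdot 1612 + 73\right)} = \frac{1}{10474 + 99 \left(\frac{124}{91} + 73\right)} = \frac{1}{10474 + 99 \cdot \frac{6767}{91}} = \frac{1}{10474 + \frac{669933}{91}} = \frac{1}{\frac{1623067}{91}} = \frac{91}{1623067}$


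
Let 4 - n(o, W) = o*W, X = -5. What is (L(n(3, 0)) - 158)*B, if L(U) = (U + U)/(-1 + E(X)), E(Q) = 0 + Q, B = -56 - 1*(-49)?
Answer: 3346/3 ≈ 1115.3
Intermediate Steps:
B = -7 (B = -56 + 49 = -7)
n(o, W) = 4 - W*o (n(o, W) = 4 - o*W = 4 - W*o)
E(Q) = Q
L(U) = -U/3 (L(U) = (U + U)/(-1 - 5) = (2*U)/(-6) = (2*U)*(-⅙) = -U/3)
(L(n(3, 0)) - 158)*B = (-(4 - 1*0*3)/3 - 158)*(-7) = (-(4 + 0)/3 - 158)*(-7) = (-⅓*4 - 158)*(-7) = (-4/3 - 158)*(-7) = -478/3*(-7) = 3346/3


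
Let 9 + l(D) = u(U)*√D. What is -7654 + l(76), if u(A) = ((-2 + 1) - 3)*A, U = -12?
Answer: -7663 + 96*√19 ≈ -7244.5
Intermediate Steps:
u(A) = -4*A (u(A) = (-1 - 3)*A = -4*A)
l(D) = -9 + 48*√D (l(D) = -9 + (-4*(-12))*√D = -9 + 48*√D)
-7654 + l(76) = -7654 + (-9 + 48*√76) = -7654 + (-9 + 48*(2*√19)) = -7654 + (-9 + 96*√19) = -7663 + 96*√19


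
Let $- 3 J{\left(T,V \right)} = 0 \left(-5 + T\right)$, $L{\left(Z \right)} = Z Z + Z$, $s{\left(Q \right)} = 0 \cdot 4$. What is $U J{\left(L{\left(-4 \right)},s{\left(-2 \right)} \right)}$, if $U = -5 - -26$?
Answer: $0$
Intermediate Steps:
$U = 21$ ($U = -5 + 26 = 21$)
$s{\left(Q \right)} = 0$
$L{\left(Z \right)} = Z + Z^{2}$ ($L{\left(Z \right)} = Z^{2} + Z = Z + Z^{2}$)
$J{\left(T,V \right)} = 0$ ($J{\left(T,V \right)} = - \frac{0 \left(-5 + T\right)}{3} = \left(- \frac{1}{3}\right) 0 = 0$)
$U J{\left(L{\left(-4 \right)},s{\left(-2 \right)} \right)} = 21 \cdot 0 = 0$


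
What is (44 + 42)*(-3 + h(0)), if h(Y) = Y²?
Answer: -258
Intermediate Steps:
(44 + 42)*(-3 + h(0)) = (44 + 42)*(-3 + 0²) = 86*(-3 + 0) = 86*(-3) = -258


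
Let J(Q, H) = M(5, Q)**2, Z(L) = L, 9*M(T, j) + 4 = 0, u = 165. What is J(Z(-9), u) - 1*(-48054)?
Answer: 3892390/81 ≈ 48054.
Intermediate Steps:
M(T, j) = -4/9 (M(T, j) = -4/9 + (1/9)*0 = -4/9 + 0 = -4/9)
J(Q, H) = 16/81 (J(Q, H) = (-4/9)**2 = 16/81)
J(Z(-9), u) - 1*(-48054) = 16/81 - 1*(-48054) = 16/81 + 48054 = 3892390/81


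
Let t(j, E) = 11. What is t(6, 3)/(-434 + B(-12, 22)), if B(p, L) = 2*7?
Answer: -11/420 ≈ -0.026190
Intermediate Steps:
B(p, L) = 14
t(6, 3)/(-434 + B(-12, 22)) = 11/(-434 + 14) = 11/(-420) = -1/420*11 = -11/420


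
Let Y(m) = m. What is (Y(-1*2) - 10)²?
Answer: 144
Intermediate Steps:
(Y(-1*2) - 10)² = (-1*2 - 10)² = (-2 - 10)² = (-12)² = 144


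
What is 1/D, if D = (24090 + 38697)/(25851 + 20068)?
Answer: 45919/62787 ≈ 0.73135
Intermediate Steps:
D = 62787/45919 ≈ 1.3673
1/D = 1/(62787/45919) = 45919/62787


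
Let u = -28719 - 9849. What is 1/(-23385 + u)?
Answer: -1/61953 ≈ -1.6141e-5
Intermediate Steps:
u = -38568
1/(-23385 + u) = 1/(-23385 - 38568) = 1/(-61953) = -1/61953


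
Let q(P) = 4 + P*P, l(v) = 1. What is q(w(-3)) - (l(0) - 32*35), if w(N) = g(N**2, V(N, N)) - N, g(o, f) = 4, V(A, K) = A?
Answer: 1172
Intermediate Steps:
w(N) = 4 - N
q(P) = 4 + P**2
q(w(-3)) - (l(0) - 32*35) = (4 + (4 - 1*(-3))**2) - (1 - 32*35) = (4 + (4 + 3)**2) - (1 - 1120) = (4 + 7**2) - 1*(-1119) = (4 + 49) + 1119 = 53 + 1119 = 1172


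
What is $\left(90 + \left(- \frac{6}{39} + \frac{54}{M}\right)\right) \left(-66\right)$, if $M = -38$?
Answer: $- \frac{1441506}{247} \approx -5836.1$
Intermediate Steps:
$\left(90 + \left(- \frac{6}{39} + \frac{54}{M}\right)\right) \left(-66\right) = \left(90 + \left(- \frac{6}{39} + \frac{54}{-38}\right)\right) \left(-66\right) = \left(90 + \left(\left(-6\right) \frac{1}{39} + 54 \left(- \frac{1}{38}\right)\right)\right) \left(-66\right) = \left(90 - \frac{389}{247}\right) \left(-66\right) = \frac{21841}{247} \left(-66\right) = - \frac{1441506}{247}$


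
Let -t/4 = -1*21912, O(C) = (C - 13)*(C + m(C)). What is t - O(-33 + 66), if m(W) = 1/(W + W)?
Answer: 2870594/33 ≈ 86988.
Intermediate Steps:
m(W) = 1/(2*W)
O(C) = (-13 + C)*(C + 1/(2*C)) (O(C) = (C - 13)*(C + 1/(2*C)) = (-13 + C)*(C + 1/(2*C)))
t = 87648 (t = -(-4)*21912 = -4*(-21912) = 87648)
t - O(-33 + 66) = 87648 - (1/2 + (-33 + 66)**2 - 13*(-33 + 66) - 13/(2*(-33 + 66))) = 87648 - (1/2 + 33**2 - 13*33 - 13/2/33) = 87648 - (1/2 + 1089 - 429 - 13/2*1/33) = 87648 - (1/2 + 1089 - 429 - 13/66) = 87648 - 1*21790/33 = 87648 - 21790/33 = 2870594/33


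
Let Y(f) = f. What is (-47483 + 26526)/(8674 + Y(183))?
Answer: -20957/8857 ≈ -2.3661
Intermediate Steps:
(-47483 + 26526)/(8674 + Y(183)) = (-47483 + 26526)/(8674 + 183) = -20957/8857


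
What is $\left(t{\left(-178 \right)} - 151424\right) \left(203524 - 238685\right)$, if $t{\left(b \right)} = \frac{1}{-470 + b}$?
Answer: $\frac{3450094118233}{648} \approx 5.3242 \cdot 10^{9}$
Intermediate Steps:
$\left(t{\left(-178 \right)} - 151424\right) \left(203524 - 238685\right) = \left(\frac{1}{-470 - 178} - 151424\right) \left(203524 - 238685\right) = \left(\frac{1}{-648} - 151424\right) \left(-35161\right) = \left(- \frac{1}{648} - 151424\right) \left(-35161\right) = \left(- \frac{98122753}{648}\right) \left(-35161\right) = \frac{3450094118233}{648}$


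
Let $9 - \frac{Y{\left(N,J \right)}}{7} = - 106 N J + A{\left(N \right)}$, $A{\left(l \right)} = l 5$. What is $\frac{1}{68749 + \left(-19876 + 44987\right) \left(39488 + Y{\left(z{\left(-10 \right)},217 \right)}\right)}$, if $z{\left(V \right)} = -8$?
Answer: $- \frac{1}{31345515442} \approx -3.1902 \cdot 10^{-11}$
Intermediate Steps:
$A{\left(l \right)} = 5 l$
$Y{\left(N,J \right)} = 63 - 35 N + 742 J N$ ($Y{\left(N,J \right)} = 63 - 7 \left(- 106 N J + 5 N\right) = 63 - 7 \left(- 106 J N + 5 N\right) = 63 - 7 \left(5 N - 106 J N\right) = 63 + \left(- 35 N + 742 J N\right) = 63 - 35 N + 742 J N$)
$\frac{1}{68749 + \left(-19876 + 44987\right) \left(39488 + Y{\left(z{\left(-10 \right)},217 \right)}\right)} = \frac{1}{68749 + \left(-19876 + 44987\right) \left(39488 + \left(63 - -280 + 742 \cdot 217 \left(-8\right)\right)\right)} = \frac{1}{68749 + 25111 \left(39488 + \left(63 + 280 - 1288112\right)\right)} = \frac{1}{68749 + 25111 \left(39488 - 1287769\right)} = \frac{1}{68749 + 25111 \left(-1248281\right)} = \frac{1}{68749 - 31345584191} = \frac{1}{-31345515442} = - \frac{1}{31345515442}$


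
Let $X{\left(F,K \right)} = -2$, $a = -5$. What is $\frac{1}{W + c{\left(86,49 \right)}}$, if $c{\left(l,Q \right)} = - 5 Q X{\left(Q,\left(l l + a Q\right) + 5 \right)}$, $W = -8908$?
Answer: $- \frac{1}{8418} \approx -0.00011879$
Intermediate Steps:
$c{\left(l,Q \right)} = 10 Q$ ($c{\left(l,Q \right)} = - 5 Q \left(-2\right) = 10 Q$)
$\frac{1}{W + c{\left(86,49 \right)}} = \frac{1}{-8908 + 10 \cdot 49} = \frac{1}{-8908 + 490} = \frac{1}{-8418} = - \frac{1}{8418}$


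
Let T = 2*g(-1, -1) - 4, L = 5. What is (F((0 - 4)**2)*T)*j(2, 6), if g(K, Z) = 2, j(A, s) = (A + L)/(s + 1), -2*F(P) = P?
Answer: 0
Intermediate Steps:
F(P) = -P/2
j(A, s) = (5 + A)/(1 + s) (j(A, s) = (A + 5)/(s + 1) = (5 + A)/(1 + s))
T = 0 (T = 2*2 - 4 = 4 - 4 = 0)
(F((0 - 4)**2)*T)*j(2, 6) = (-(0 - 4)**2/2*0)*((5 + 2)/(1 + 6)) = (-1/2*(-4)**2*0)*(7/7) = (-1/2*16*0)*((1/7)*7) = -8*0*1 = 0*1 = 0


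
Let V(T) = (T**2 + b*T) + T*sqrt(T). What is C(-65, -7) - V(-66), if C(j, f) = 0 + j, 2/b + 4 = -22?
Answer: -57539/13 + 66*I*sqrt(66) ≈ -4426.1 + 536.19*I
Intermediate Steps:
b = -1/13 (b = 2/(-4 - 22) = 2/(-26) = 2*(-1/26) = -1/13 ≈ -0.076923)
V(T) = T**2 + T**(3/2) - T/13 (V(T) = (T**2 - T/13) + T*sqrt(T) = (T**2 - T/13) + T**(3/2) = T**2 + T**(3/2) - T/13)
C(j, f) = j
C(-65, -7) - V(-66) = -65 - ((-66)**2 + (-66)**(3/2) - 1/13*(-66)) = -65 - (4356 - 66*I*sqrt(66) + 66/13) = -65 - (56694/13 - 66*I*sqrt(66)) = -65 + (-56694/13 + 66*I*sqrt(66)) = -57539/13 + 66*I*sqrt(66)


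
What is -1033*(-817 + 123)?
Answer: 716902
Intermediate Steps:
-1033*(-817 + 123) = -1033*(-694) = 716902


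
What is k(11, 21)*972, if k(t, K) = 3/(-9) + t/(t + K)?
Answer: 81/8 ≈ 10.125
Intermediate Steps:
k(t, K) = -⅓ + t/(K + t) (k(t, K) = 3*(-⅑) + t/(K + t) = -⅓ + t/(K + t))
k(11, 21)*972 = ((-1*21 + 2*11)/(3*(21 + 11)))*972 = ((⅓)*(-21 + 22)/32)*972 = ((⅓)*(1/32)*1)*972 = (1/96)*972 = 81/8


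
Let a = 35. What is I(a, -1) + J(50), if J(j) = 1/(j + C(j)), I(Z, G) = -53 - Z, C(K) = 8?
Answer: -5103/58 ≈ -87.983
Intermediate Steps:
J(j) = 1/(8 + j) (J(j) = 1/(j + 8) = 1/(8 + j))
I(a, -1) + J(50) = (-53 - 1*35) + 1/(8 + 50) = (-53 - 35) + 1/58 = -88 + 1/58 = -5103/58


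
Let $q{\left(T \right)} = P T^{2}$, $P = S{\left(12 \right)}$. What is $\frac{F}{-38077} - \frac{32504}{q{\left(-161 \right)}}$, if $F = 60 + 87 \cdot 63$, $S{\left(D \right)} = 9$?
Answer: $- \frac{2530309157}{8882945253} \approx -0.28485$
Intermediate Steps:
$P = 9$
$q{\left(T \right)} = 9 T^{2}$
$F = 5541$ ($F = 60 + 5481 = 5541$)
$\frac{F}{-38077} - \frac{32504}{q{\left(-161 \right)}} = \frac{5541}{-38077} - \frac{32504}{9 \left(-161\right)^{2}} = 5541 \left(- \frac{1}{38077}\right) - \frac{32504}{9 \cdot 25921} = - \frac{5541}{38077} - \frac{32504}{233289} = - \frac{2530309157}{8882945253}$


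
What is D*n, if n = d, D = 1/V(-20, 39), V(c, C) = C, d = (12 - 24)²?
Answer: 48/13 ≈ 3.6923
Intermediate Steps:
d = 144 (d = (-12)² = 144)
D = 1/39 ≈ 0.025641
n = 144
D*n = (1/39)*144 = 48/13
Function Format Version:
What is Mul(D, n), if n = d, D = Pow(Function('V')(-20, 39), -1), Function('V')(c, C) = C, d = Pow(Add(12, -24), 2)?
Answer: Rational(48, 13) ≈ 3.6923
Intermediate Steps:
d = 144 (d = Pow(-12, 2) = 144)
D = Rational(1, 39) (D = Pow(39, -1) = Rational(1, 39) ≈ 0.025641)
n = 144
Mul(D, n) = Mul(Rational(1, 39), 144) = Rational(48, 13)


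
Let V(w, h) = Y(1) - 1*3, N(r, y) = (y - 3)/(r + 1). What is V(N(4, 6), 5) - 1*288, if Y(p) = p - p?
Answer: -291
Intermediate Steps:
Y(p) = 0
N(r, y) = (-3 + y)/(1 + r)
V(w, h) = -3 (V(w, h) = 0 - 1*3 = 0 - 3 = -3)
V(N(4, 6), 5) - 1*288 = -3 - 1*288 = -3 - 288 = -291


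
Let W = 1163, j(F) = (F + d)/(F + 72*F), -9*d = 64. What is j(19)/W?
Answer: 107/14517729 ≈ 7.3703e-6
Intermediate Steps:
d = -64/9 (d = -⅑*64 = -64/9 ≈ -7.1111)
j(F) = (-64/9 + F)/(73*F) (j(F) = (F - 64/9)/(F + 72*F) = (-64/9 + F)/((73*F)) = (-64/9 + F)*(1/(73*F)) = (-64/9 + F)/(73*F))
j(19)/W = ((1/657)*(-64 + 9*19)/19)/1163 = ((1/657)*(1/19)*(-64 + 171))*(1/1163) = ((1/657)*(1/19)*107)*(1/1163) = (107/12483)*(1/1163) = 107/14517729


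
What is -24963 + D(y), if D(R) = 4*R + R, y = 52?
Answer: -24703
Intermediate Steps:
D(R) = 5*R
-24963 + D(y) = -24963 + 5*52 = -24963 + 260 = -24703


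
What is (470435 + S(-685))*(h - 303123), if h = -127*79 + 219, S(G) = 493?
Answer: -147370795536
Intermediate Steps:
h = -9814 (h = -10033 + 219 = -9814)
(470435 + S(-685))*(h - 303123) = (470435 + 493)*(-9814 - 303123) = 470928*(-312937) = -147370795536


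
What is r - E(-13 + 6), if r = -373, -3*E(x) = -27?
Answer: -382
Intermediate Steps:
E(x) = 9 (E(x) = -⅓*(-27) = 9)
r - E(-13 + 6) = -373 - 1*9 = -373 - 9 = -382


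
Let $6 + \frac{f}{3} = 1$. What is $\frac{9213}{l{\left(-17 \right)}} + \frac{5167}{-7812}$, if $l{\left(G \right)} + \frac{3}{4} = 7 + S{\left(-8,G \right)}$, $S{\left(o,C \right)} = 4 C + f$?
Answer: $- \frac{289474093}{2398284} \approx -120.7$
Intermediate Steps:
$f = -15$ ($f = -18 + 3 \cdot 1 = -18 + 3 = -15$)
$S{\left(o,C \right)} = -15 + 4 C$ ($S{\left(o,C \right)} = 4 C - 15 = -15 + 4 C$)
$l{\left(G \right)} = - \frac{35}{4} + 4 G$ ($l{\left(G \right)} = - \frac{3}{4} + \left(7 + \left(-15 + 4 G\right)\right) = - \frac{3}{4} + \left(-8 + 4 G\right) = - \frac{35}{4} + 4 G$)
$\frac{9213}{l{\left(-17 \right)}} + \frac{5167}{-7812} = \frac{9213}{- \frac{35}{4} + 4 \left(-17\right)} + \frac{5167}{-7812} = \frac{9213}{- \frac{35}{4} - 68} + 5167 \left(- \frac{1}{7812}\right) = \frac{9213}{- \frac{307}{4}} - \frac{5167}{7812} = 9213 \left(- \frac{4}{307}\right) - \frac{5167}{7812} = - \frac{36852}{307} - \frac{5167}{7812} = - \frac{289474093}{2398284}$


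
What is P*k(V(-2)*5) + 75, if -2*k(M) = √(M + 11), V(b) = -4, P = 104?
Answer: 75 - 156*I ≈ 75.0 - 156.0*I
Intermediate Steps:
k(M) = -√(11 + M)/2 (k(M) = -√(M + 11)/2 = -√(11 + M)/2)
P*k(V(-2)*5) + 75 = 104*(-√(11 - 4*5)/2) + 75 = 104*(-√(11 - 20)/2) + 75 = 104*(-3*I/2) + 75 = -156*I + 75 = 75 - 156*I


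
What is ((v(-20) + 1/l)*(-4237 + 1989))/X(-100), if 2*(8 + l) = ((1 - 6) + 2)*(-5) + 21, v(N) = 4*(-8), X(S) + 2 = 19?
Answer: 358556/85 ≈ 4218.3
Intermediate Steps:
X(S) = 17 (X(S) = -2 + 19 = 17)
v(N) = -32
l = 10 (l = -8 + (((1 - 6) + 2)*(-5) + 21)/2 = -8 + ((-5 + 2)*(-5) + 21)/2 = -8 + (-3*(-5) + 21)/2 = -8 + (15 + 21)/2 = -8 + (½)*36 = -8 + 18 = 10)
((v(-20) + 1/l)*(-4237 + 1989))/X(-100) = ((-32 + 1/10)*(-4237 + 1989))/17 = ((-32 + ⅒)*(-2248))*(1/17) = -319/10*(-2248)*(1/17) = (358556/5)*(1/17) = 358556/85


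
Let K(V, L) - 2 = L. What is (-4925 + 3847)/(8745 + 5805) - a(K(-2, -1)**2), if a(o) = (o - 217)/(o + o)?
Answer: 785161/7275 ≈ 107.93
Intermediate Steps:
K(V, L) = 2 + L
a(o) = (-217 + o)/(2*o) (a(o) = (-217 + o)/((2*o)) = (-217 + o)*(1/(2*o)) = (-217 + o)/(2*o))
(-4925 + 3847)/(8745 + 5805) - a(K(-2, -1)**2) = (-4925 + 3847)/(8745 + 5805) - (-217 + (2 - 1)**2)/(2*((2 - 1)**2)) = -1078/14550 - (-217 + 1**2)/(2*(1**2)) = -1078*1/14550 - (-217 + 1)/(2*1) = -539/7275 - (-216)/2 = -539/7275 - 1*(-108) = -539/7275 + 108 = 785161/7275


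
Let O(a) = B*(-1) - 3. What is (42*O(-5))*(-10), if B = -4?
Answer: -420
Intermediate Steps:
O(a) = 1 (O(a) = -4*(-1) - 3 = 4 - 3 = 1)
(42*O(-5))*(-10) = (42*1)*(-10) = 42*(-10) = -420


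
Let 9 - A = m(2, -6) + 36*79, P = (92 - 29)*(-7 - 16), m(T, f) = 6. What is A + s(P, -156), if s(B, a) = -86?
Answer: -2927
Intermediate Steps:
P = -1449 (P = 63*(-23) = -1449)
A = -2841 (A = 9 - (6 + 36*79) = 9 - (6 + 2844) = 9 - 1*2850 = 9 - 2850 = -2841)
A + s(P, -156) = -2841 - 86 = -2927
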